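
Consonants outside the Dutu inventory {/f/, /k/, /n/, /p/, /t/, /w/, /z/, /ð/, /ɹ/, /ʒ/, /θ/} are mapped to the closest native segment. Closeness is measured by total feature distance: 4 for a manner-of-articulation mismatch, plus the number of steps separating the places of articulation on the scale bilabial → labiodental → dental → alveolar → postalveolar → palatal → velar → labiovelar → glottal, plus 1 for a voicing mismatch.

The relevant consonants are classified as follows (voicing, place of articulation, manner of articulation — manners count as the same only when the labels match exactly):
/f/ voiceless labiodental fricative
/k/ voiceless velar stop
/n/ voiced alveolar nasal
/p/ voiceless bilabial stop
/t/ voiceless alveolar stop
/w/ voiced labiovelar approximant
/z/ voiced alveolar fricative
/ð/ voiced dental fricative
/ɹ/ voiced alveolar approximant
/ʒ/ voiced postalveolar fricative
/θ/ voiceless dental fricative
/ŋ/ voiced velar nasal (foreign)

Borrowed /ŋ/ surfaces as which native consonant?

n

/n/ is closest: same manner (nasal), place distance 3 (velar→alveolar), same voicing; total 3. Next closest is /k/ at distance 5.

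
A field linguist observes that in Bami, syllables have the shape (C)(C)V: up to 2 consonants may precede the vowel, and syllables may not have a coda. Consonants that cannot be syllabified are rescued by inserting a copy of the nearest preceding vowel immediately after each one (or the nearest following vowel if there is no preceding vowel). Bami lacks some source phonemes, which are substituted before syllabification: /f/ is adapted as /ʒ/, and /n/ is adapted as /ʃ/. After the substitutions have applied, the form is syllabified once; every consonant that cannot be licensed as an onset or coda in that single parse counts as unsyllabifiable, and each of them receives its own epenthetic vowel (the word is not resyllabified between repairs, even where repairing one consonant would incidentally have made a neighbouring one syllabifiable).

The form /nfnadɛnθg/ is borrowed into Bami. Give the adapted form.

ʃaʒʃadɛʃɛθɛgɛ

Substitution: /n/ → /ʃ/, /f/ → /ʒ/, giving /ʃʒʃadɛʃθg/.
Under (C)(C)V, the unsyllabifiable consonants are /ʃ/, /ʃ/, /θ/, /g/ (no codas are permitted; onsets may contain at most 2 consonants).
Epenthesis after each stranded consonant: /ʃ/ → /ʃa/, /ʃ/ → /ʃɛ/, /θ/ → /θɛ/, /g/ → /gɛ/.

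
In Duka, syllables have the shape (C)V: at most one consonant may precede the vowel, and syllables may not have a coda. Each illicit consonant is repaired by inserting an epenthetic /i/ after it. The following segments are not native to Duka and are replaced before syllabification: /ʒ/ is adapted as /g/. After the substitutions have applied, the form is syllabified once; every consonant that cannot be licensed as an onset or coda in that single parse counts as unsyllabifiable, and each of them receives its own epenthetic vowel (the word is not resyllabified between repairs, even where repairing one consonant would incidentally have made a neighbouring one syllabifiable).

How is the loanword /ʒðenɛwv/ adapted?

Substitution: /ʒ/ → /g/, giving /gðenɛwv/.
The consonants /g/, /w/, /v/ cannot be parsed into a legal (C)V syllable (no codas are permitted; onsets are limited to one consonant).
Inserting the epenthetic vowel yields /g/ → /gi/, /w/ → /wi/, /v/ → /vi/.

giðenɛwivi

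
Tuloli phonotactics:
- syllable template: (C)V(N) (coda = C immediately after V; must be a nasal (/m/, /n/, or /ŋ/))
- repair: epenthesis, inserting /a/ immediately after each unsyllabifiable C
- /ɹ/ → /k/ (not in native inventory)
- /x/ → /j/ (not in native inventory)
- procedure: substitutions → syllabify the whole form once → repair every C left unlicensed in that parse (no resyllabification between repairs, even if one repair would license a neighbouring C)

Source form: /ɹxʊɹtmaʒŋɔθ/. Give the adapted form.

kajʊkatamaʒaŋɔθa

Substitution: /ɹ/ → /k/, /x/ → /j/, giving /kjʊktmaʒŋɔθ/.
Syllabifying with onset maximization leaves /k/, /k/, /t/, /ʒ/, /θ/ stranded (only a nasal (/m/, /n/, or /ŋ/) is licensed in coda position; onsets are limited to one consonant).
Epenthesis after each stranded consonant: /k/ → /ka/, /k/ → /ka/, /t/ → /ta/, /ʒ/ → /ʒa/, /θ/ → /θa/.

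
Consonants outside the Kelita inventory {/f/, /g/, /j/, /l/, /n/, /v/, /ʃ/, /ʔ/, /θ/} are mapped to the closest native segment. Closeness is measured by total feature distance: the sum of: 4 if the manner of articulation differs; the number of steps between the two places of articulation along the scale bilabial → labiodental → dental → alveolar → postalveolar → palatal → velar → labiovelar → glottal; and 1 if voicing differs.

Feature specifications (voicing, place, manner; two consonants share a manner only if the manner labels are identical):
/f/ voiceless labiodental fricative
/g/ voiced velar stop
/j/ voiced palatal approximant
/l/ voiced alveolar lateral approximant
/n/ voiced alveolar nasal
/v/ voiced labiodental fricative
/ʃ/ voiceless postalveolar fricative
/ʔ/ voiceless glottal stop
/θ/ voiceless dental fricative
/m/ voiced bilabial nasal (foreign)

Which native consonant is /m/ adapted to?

n

/n/ is closest: same manner (nasal), place distance 3 (bilabial→alveolar), same voicing; total 3. Next closest is /v/ at distance 5.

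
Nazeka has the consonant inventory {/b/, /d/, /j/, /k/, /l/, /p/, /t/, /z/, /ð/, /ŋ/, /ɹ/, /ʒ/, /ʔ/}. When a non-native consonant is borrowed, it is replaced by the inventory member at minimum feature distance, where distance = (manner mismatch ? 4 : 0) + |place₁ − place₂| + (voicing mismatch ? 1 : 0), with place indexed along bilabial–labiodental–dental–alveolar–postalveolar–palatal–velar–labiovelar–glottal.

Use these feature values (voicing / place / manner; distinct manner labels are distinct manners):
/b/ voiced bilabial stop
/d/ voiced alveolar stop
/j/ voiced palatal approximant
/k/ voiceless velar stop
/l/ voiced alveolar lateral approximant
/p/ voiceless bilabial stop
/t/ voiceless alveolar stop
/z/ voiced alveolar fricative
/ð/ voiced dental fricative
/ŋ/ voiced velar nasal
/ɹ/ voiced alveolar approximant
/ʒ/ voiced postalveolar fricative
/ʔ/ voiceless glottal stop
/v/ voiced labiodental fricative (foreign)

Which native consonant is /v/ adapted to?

/ð/ is closest: same manner (fricative), place distance 1 (labiodental→dental), same voicing; total 1. Next closest is /z/ at distance 2.

ð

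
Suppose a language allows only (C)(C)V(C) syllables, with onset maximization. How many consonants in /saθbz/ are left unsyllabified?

The consonants /b/, /z/ cannot be parsed into a legal (C)(C)V(C) syllable (at most one coda consonant is licensed; onsets may contain at most 2 consonants).

2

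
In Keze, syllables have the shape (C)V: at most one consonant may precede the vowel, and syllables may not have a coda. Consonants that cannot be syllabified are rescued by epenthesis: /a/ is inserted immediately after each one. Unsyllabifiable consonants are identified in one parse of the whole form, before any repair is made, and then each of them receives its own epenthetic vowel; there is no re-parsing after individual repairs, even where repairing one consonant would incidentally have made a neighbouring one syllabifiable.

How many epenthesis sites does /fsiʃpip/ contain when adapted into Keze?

The unsyllabifiable consonants are /f/, /ʃ/, /p/; each receives one epenthetic vowel.

3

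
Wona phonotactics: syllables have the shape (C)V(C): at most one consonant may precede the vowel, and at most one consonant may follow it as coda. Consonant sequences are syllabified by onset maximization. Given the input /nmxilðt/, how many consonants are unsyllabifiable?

Under (C)V(C), the unsyllabifiable consonants are /n/, /m/, /ð/, /t/ (at most one coda consonant is licensed; onsets are limited to one consonant).

4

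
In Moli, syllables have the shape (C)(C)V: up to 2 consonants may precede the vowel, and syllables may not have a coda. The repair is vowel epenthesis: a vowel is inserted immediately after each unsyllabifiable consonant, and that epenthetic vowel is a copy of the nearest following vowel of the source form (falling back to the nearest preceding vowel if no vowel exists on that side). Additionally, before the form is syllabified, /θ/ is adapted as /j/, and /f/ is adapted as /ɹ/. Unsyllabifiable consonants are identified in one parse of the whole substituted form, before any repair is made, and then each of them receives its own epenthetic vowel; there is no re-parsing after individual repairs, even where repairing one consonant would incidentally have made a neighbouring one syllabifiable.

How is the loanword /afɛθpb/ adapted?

Substitution: /f/ → /ɹ/, /θ/ → /j/, giving /aɹɛjpb/.
Under (C)(C)V, the unsyllabifiable consonants are /j/, /p/, /b/ (no codas are permitted; onsets may contain at most 2 consonants).
Each unlicensed consonant becomes the onset of a new syllable: /j/ → /jɛ/, /p/ → /pɛ/, /b/ → /bɛ/.

aɹɛjɛpɛbɛ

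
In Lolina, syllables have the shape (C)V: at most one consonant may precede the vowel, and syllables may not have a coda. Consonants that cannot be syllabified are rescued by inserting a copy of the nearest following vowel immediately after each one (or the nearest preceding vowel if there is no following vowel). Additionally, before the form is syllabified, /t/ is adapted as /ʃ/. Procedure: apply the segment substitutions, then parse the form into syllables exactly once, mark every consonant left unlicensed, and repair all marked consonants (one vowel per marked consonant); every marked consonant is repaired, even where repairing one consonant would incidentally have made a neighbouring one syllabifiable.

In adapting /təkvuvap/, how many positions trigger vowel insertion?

After substitution the input is /ʃəkvuvap/.
The unsyllabifiable consonants are /k/, /p/; each receives one epenthetic vowel.

2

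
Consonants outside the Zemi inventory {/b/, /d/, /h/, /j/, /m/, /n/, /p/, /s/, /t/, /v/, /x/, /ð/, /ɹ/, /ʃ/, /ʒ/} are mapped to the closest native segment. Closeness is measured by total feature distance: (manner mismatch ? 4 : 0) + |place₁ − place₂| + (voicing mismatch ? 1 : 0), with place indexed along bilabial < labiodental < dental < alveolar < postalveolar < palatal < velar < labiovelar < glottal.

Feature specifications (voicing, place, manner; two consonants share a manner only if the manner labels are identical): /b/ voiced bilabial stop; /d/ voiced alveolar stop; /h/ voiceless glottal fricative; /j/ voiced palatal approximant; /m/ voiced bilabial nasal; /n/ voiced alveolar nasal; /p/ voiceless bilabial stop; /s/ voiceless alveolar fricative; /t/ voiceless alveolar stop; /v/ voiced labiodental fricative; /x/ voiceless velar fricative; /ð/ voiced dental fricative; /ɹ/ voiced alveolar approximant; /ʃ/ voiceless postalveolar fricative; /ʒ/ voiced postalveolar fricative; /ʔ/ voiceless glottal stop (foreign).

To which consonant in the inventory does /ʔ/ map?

h

/h/ is closest: manner differs (stop→fricative, +4), place distance 0 (glottal→glottal), same voicing; total 4. Next closest is /t/ at distance 5.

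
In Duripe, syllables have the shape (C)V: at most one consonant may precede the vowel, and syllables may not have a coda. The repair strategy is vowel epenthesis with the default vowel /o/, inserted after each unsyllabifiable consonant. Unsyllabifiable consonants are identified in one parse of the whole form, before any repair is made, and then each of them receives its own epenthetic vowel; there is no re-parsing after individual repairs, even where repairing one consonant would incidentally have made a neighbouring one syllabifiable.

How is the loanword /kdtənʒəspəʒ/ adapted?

kodotənoʒəsopəʒo

The consonants /k/, /d/, /n/, /s/, /ʒ/ cannot be parsed into a legal (C)V syllable (no codas are permitted; onsets are limited to one consonant).
Epenthesis after each stranded consonant: /k/ → /ko/, /d/ → /do/, /n/ → /no/, /s/ → /so/, /ʒ/ → /ʒo/.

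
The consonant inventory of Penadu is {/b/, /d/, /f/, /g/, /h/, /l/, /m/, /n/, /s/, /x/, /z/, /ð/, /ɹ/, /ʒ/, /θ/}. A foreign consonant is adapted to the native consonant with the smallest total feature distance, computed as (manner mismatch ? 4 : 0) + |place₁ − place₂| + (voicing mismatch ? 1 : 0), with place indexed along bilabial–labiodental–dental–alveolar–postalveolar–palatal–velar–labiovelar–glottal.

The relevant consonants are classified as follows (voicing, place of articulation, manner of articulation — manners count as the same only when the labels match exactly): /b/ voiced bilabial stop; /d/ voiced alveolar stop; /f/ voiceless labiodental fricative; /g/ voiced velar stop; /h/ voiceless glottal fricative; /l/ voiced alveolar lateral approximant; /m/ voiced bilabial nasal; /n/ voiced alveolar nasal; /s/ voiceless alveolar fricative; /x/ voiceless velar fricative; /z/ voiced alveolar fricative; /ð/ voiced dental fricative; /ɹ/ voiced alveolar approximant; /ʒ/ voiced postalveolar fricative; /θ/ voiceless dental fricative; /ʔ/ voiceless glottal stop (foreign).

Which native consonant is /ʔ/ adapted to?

/g/ is closest: same manner (stop), place distance 2 (glottal→velar), voicing differs (+1); total 3. Next closest is /h/ at distance 4.

g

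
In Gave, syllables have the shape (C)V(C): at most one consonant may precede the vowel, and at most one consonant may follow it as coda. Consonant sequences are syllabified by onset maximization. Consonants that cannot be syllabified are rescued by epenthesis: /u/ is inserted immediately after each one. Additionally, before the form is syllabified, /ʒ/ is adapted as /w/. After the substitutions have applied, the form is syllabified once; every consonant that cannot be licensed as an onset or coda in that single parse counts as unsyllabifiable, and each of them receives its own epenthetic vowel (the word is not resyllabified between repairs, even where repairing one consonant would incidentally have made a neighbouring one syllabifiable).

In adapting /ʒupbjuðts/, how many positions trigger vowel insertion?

After substitution the input is /wupbjuðts/.
The unsyllabifiable consonants are /b/, /t/, /s/; each receives one epenthetic vowel.

3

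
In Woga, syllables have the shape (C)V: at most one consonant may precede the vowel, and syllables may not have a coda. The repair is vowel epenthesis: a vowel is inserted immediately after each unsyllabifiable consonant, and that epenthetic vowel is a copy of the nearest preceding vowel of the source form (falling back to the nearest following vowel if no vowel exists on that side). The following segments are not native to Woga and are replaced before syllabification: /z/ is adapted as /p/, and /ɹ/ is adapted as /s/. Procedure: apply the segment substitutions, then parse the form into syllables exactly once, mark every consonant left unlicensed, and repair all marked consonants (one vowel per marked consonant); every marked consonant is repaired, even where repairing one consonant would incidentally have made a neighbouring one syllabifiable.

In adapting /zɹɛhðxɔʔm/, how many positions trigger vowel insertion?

After substitution the input is /psɛhðxɔʔm/.
The unsyllabifiable consonants are /p/, /h/, /ð/, /ʔ/, /m/; each receives one epenthetic vowel.

5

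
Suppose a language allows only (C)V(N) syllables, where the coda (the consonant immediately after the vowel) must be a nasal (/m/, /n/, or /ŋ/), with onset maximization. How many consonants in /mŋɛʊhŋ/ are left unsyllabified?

Under (C)V(N), the unsyllabifiable consonants are /m/, /h/, /ŋ/ (only a nasal (/m/, /n/, or /ŋ/) is licensed in coda position; onsets are limited to one consonant).

3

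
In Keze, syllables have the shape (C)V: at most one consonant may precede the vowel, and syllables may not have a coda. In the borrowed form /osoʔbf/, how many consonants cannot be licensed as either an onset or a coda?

3

Syllabifying with onset maximization leaves /ʔ/, /b/, /f/ stranded (no codas are permitted; onsets are limited to one consonant).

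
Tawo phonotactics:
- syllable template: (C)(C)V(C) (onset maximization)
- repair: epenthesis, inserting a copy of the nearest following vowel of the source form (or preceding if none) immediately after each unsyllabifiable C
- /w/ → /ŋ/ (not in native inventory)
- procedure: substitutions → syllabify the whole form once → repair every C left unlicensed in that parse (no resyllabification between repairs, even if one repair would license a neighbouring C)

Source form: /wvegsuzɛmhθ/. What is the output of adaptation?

ŋvegsuzɛmhɛθɛ

Substitution: /w/ → /ŋ/, giving /ŋvegsuzɛmhθ/.
The consonants /h/, /θ/ cannot be parsed into a legal (C)(C)V(C) syllable (at most one coda consonant is licensed; onsets may contain at most 2 consonants).
Inserting the epenthetic vowel yields /h/ → /hɛ/, /θ/ → /θɛ/.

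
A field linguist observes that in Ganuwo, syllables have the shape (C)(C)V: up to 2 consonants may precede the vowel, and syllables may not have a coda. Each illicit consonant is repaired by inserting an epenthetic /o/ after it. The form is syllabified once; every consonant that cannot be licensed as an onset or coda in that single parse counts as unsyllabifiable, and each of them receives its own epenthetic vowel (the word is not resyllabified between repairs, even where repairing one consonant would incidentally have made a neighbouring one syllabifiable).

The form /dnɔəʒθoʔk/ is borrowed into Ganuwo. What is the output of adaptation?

dnɔəʒθoʔoko

Under (C)(C)V, the unsyllabifiable consonants are /ʔ/, /k/ (no codas are permitted; onsets may contain at most 2 consonants).
Inserting the epenthetic vowel yields /ʔ/ → /ʔo/, /k/ → /ko/.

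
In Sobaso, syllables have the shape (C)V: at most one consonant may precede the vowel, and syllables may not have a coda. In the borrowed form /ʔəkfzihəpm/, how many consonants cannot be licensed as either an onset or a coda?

The consonants /k/, /f/, /p/, /m/ cannot be parsed into a legal (C)V syllable (no codas are permitted; onsets are limited to one consonant).

4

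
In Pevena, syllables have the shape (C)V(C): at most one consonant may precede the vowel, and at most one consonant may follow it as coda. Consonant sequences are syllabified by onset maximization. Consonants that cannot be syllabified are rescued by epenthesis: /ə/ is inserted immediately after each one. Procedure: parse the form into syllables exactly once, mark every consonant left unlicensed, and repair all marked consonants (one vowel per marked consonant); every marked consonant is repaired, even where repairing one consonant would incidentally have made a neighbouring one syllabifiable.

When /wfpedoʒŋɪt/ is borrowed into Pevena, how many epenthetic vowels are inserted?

The unsyllabifiable consonants are /w/, /f/; each receives one epenthetic vowel.

2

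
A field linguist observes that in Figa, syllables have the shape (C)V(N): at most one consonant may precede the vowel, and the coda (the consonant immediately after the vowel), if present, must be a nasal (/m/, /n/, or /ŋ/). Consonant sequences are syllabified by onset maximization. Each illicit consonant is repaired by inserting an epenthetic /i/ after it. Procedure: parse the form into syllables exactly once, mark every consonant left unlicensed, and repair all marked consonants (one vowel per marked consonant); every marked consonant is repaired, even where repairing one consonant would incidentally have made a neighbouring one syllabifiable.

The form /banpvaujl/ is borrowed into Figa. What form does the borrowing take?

Under (C)V(N), the unsyllabifiable consonants are /p/, /j/, /l/ (only a nasal (/m/, /n/, or /ŋ/) is licensed in coda position; onsets are limited to one consonant).
Inserting the epenthetic vowel yields /p/ → /pi/, /j/ → /ji/, /l/ → /li/.

banpivaujili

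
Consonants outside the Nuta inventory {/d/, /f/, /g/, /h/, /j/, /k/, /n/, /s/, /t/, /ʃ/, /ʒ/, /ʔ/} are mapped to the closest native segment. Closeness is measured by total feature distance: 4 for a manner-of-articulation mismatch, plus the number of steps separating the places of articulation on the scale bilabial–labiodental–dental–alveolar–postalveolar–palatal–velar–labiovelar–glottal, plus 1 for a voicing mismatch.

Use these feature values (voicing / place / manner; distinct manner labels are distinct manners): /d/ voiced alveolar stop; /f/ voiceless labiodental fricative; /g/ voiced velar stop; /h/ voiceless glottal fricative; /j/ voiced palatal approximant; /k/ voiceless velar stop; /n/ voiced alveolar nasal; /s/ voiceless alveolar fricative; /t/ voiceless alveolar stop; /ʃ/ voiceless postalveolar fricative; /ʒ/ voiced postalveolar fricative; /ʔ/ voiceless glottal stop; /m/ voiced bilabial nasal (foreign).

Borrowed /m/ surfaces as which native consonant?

n

/n/ is closest: same manner (nasal), place distance 3 (bilabial→alveolar), same voicing; total 3. Next closest is /f/ at distance 6.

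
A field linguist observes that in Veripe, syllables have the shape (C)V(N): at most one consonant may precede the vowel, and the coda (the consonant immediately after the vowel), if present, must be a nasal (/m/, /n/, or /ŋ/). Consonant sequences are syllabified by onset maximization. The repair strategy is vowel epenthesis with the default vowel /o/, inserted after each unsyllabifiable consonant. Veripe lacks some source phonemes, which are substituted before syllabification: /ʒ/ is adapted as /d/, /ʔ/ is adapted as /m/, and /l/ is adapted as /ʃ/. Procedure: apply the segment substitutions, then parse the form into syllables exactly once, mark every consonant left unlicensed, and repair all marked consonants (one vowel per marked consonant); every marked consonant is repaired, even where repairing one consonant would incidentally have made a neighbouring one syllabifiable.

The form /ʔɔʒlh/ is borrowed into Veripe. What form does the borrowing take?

mɔdoʃoho

Substitution: /ʔ/ → /m/, /ʒ/ → /d/, /l/ → /ʃ/, giving /mɔdʃh/.
The consonants /d/, /ʃ/, /h/ cannot be parsed into a legal (C)V(N) syllable (only a nasal (/m/, /n/, or /ŋ/) is licensed in coda position; onsets are limited to one consonant).
Each unlicensed consonant becomes the onset of a new syllable: /d/ → /do/, /ʃ/ → /ʃo/, /h/ → /ho/.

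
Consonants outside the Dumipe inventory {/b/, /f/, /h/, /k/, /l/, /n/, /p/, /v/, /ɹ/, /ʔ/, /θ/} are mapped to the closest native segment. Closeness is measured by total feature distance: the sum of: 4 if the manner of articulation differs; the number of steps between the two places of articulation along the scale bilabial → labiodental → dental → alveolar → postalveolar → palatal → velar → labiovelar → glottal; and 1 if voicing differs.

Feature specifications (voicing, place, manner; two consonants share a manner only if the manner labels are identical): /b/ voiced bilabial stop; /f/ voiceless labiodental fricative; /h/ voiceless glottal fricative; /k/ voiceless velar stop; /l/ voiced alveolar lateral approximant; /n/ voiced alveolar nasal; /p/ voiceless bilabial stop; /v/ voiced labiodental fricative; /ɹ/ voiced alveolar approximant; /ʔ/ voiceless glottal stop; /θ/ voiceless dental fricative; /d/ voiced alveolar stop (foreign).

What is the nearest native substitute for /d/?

/b/ is closest: same manner (stop), place distance 3 (alveolar→bilabial), same voicing; total 3. Next closest is /k/ at distance 4.

b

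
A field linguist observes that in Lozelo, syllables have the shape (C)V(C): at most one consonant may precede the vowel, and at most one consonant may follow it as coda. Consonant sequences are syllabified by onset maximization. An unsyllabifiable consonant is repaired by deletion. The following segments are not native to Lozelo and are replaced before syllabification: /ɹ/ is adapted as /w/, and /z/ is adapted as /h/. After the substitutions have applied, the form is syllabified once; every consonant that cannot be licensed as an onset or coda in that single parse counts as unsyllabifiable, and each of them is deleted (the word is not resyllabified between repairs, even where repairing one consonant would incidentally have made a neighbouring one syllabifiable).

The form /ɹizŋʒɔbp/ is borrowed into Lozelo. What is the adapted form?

Substitution: /ɹ/ → /w/, /z/ → /h/, giving /wihŋʒɔbp/.
The consonants /ŋ/, /p/ cannot be parsed into a legal (C)V(C) syllable (at most one coda consonant is licensed; onsets are limited to one consonant).
Deleting the stranded consonants removes /ŋ/, /p/.

wihʒɔb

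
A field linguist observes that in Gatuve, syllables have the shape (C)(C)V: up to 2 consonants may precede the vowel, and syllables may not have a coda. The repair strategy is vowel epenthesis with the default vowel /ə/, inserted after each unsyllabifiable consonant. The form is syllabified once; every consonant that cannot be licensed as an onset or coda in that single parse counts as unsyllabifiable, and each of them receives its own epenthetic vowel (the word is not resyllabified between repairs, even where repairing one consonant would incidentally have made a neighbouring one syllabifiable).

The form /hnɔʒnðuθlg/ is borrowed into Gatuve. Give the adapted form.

hnɔʒənðuθələgə

Syllabifying with onset maximization leaves /ʒ/, /θ/, /l/, /g/ stranded (no codas are permitted; onsets may contain at most 2 consonants).
Each unlicensed consonant becomes the onset of a new syllable: /ʒ/ → /ʒə/, /θ/ → /θə/, /l/ → /lə/, /g/ → /gə/.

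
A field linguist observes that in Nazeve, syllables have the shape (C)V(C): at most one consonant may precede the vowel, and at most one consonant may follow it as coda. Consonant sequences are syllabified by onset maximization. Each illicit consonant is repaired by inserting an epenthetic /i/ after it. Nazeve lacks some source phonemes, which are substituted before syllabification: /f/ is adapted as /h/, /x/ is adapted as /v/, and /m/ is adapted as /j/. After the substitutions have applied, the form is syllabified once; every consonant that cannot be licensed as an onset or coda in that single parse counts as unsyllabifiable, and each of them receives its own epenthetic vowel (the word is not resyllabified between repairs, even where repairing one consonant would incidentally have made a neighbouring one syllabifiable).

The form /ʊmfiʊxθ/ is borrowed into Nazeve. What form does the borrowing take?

ʊjhiʊvθi

Substitution: /m/ → /j/, /f/ → /h/, /x/ → /v/, giving /ʊjhiʊvθ/.
Syllabifying with onset maximization leaves /θ/ stranded (at most one coda consonant is licensed; onsets are limited to one consonant).
Inserting the epenthetic vowel yields /θ/ → /θi/.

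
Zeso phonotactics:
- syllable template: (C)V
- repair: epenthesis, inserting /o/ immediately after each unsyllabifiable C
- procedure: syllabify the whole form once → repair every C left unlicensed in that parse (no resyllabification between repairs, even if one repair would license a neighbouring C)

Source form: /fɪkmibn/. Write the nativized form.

fɪkomibono

Syllabifying with onset maximization leaves /k/, /b/, /n/ stranded (no codas are permitted; onsets are limited to one consonant).
Each unlicensed consonant becomes the onset of a new syllable: /k/ → /ko/, /b/ → /bo/, /n/ → /no/.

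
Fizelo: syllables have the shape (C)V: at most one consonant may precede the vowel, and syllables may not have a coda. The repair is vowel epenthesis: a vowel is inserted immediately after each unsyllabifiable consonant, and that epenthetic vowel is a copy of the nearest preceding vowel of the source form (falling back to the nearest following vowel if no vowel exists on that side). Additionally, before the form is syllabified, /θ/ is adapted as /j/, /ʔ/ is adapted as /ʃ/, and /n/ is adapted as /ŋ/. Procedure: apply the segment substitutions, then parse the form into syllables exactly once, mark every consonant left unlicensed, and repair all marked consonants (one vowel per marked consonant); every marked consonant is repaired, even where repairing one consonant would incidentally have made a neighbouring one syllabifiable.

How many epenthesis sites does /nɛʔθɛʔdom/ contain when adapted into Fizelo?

3

After substitution the input is /ŋɛʃjɛʃdom/.
The unsyllabifiable consonants are /ʃ/, /ʃ/, /m/; each receives one epenthetic vowel.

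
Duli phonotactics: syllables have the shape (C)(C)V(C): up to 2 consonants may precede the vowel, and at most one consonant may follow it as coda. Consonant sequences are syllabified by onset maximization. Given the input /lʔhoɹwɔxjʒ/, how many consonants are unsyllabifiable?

Under (C)(C)V(C), the unsyllabifiable consonants are /l/, /j/, /ʒ/ (at most one coda consonant is licensed; onsets may contain at most 2 consonants).

3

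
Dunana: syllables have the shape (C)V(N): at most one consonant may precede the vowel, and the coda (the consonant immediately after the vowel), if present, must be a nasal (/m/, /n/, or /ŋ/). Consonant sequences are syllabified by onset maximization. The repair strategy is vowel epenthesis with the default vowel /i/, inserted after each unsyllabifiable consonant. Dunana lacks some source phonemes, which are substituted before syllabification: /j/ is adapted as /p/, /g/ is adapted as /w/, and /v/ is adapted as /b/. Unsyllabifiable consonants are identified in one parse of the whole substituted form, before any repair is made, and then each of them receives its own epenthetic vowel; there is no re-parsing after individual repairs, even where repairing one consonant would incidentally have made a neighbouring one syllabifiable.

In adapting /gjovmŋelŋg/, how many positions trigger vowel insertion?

After substitution the input is /wpobmŋelŋw/.
The unsyllabifiable consonants are /w/, /b/, /m/, /l/, /ŋ/, /w/; each receives one epenthetic vowel.

6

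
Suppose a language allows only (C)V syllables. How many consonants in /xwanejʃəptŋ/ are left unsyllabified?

Syllabifying with onset maximization leaves /x/, /j/, /p/, /t/, /ŋ/ stranded (no codas are permitted; onsets are limited to one consonant).

5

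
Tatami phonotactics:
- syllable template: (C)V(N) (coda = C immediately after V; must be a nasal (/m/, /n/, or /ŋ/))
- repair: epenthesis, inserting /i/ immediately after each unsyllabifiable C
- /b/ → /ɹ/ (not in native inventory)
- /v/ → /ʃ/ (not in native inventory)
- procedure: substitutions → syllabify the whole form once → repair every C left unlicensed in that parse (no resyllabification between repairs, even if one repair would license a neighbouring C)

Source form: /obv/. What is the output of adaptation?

oɹiʃi

Substitution: /b/ → /ɹ/, /v/ → /ʃ/, giving /oɹʃ/.
Under (C)V(N), the unsyllabifiable consonants are /ɹ/, /ʃ/ (only a nasal (/m/, /n/, or /ŋ/) is licensed in coda position; onsets are limited to one consonant).
Epenthesis after each stranded consonant: /ɹ/ → /ɹi/, /ʃ/ → /ʃi/.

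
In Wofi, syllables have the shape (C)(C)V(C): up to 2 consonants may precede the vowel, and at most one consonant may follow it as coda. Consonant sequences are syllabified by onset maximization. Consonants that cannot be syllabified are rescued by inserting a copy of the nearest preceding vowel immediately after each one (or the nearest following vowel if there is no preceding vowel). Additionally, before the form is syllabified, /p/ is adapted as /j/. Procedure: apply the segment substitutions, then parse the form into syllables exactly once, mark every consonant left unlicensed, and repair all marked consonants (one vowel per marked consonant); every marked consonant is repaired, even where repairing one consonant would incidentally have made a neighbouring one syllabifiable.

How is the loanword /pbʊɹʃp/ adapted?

jbʊɹʃʊjʊ

Substitution: /p/ → /j/, giving /jbʊɹʃj/.
The consonants /ʃ/, /j/ cannot be parsed into a legal (C)(C)V(C) syllable (at most one coda consonant is licensed; onsets may contain at most 2 consonants).
Epenthesis after each stranded consonant: /ʃ/ → /ʃʊ/, /j/ → /jʊ/.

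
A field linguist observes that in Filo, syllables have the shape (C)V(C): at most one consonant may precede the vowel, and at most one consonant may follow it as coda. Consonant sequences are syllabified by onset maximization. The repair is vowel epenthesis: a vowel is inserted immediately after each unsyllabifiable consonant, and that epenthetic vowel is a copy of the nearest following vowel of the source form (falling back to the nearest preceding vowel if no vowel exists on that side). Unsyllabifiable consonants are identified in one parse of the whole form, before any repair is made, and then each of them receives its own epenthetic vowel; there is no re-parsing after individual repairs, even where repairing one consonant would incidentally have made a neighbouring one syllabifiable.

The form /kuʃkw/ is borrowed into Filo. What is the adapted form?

kuʃkuwu

Under (C)V(C), the unsyllabifiable consonants are /k/, /w/ (at most one coda consonant is licensed; onsets are limited to one consonant).
Epenthesis after each stranded consonant: /k/ → /ku/, /w/ → /wu/.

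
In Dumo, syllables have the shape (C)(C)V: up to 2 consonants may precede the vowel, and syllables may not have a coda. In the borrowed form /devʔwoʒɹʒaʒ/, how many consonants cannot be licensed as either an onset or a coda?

Syllabifying with onset maximization leaves /v/, /ʒ/, /ʒ/ stranded (no codas are permitted; onsets may contain at most 2 consonants).

3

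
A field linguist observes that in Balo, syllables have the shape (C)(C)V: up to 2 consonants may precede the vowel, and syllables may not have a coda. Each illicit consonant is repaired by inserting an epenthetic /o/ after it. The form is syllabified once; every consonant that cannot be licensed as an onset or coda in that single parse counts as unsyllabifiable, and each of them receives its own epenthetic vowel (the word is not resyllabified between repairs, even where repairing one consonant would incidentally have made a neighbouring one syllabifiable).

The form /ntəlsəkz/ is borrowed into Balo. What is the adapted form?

ntəlsəkozo

Under (C)(C)V, the unsyllabifiable consonants are /k/, /z/ (no codas are permitted; onsets may contain at most 2 consonants).
Epenthesis after each stranded consonant: /k/ → /ko/, /z/ → /zo/.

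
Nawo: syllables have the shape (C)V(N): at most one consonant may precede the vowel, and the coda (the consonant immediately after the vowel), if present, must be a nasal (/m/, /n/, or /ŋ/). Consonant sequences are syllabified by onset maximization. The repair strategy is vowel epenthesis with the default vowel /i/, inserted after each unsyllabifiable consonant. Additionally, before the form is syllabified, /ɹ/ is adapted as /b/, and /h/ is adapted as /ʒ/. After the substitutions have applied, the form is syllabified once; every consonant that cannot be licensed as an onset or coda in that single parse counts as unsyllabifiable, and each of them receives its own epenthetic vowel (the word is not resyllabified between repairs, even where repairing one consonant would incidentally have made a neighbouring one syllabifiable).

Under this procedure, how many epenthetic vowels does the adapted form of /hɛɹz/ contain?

2

After substitution the input is /ʒɛbz/.
The unsyllabifiable consonants are /b/, /z/; each receives one epenthetic vowel.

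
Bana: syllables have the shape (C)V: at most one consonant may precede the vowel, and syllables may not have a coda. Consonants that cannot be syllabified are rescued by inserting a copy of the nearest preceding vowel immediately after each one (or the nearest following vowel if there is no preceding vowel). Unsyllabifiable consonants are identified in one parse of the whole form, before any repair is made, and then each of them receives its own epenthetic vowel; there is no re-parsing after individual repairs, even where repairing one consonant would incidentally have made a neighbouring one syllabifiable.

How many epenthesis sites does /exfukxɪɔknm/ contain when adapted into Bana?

5

The unsyllabifiable consonants are /x/, /k/, /k/, /n/, /m/; each receives one epenthetic vowel.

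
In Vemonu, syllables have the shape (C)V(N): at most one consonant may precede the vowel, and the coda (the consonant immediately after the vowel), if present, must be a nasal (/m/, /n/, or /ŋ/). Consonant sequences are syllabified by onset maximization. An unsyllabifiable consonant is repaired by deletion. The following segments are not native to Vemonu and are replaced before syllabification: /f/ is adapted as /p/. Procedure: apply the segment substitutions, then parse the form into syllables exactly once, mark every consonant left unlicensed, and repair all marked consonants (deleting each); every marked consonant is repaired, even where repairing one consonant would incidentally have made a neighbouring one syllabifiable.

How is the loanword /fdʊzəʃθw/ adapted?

Substitution: /f/ → /p/, giving /pdʊzəʃθw/.
Under (C)V(N), the unsyllabifiable consonants are /p/, /ʃ/, /θ/, /w/ (only a nasal (/m/, /n/, or /ŋ/) is licensed in coda position; onsets are limited to one consonant).
Deletion applies to /p/, /ʃ/, /θ/, /w/.

dʊzə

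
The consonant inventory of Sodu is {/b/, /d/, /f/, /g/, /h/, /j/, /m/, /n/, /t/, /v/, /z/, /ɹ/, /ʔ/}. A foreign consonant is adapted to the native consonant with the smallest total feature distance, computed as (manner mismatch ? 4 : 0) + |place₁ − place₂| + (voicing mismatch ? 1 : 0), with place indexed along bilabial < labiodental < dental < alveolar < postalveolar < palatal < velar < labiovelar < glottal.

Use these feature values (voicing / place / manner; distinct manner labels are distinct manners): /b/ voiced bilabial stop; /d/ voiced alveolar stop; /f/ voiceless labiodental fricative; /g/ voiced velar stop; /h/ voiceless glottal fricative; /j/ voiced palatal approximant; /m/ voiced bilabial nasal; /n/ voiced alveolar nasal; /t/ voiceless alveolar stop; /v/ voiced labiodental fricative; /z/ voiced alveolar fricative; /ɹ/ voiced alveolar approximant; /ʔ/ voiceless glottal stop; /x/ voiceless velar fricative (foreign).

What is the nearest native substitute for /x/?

h

/h/ is closest: same manner (fricative), place distance 2 (velar→glottal), same voicing; total 2. Next closest is /z/ at distance 4.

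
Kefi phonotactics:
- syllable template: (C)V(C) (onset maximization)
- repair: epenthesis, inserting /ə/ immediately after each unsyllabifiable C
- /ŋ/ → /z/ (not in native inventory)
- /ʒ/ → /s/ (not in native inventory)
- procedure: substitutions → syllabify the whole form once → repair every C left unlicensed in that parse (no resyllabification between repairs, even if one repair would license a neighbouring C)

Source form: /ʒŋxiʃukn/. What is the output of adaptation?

səzəxiʃuknə

Substitution: /ʒ/ → /s/, /ŋ/ → /z/, giving /szxiʃukn/.
Under (C)V(C), the unsyllabifiable consonants are /s/, /z/, /n/ (at most one coda consonant is licensed; onsets are limited to one consonant).
Epenthesis after each stranded consonant: /s/ → /sə/, /z/ → /zə/, /n/ → /nə/.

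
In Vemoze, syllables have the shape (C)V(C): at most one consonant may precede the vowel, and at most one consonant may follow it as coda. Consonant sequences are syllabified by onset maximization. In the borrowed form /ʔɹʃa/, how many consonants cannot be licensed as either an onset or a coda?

2

Syllabifying with onset maximization leaves /ʔ/, /ɹ/ stranded (at most one coda consonant is licensed; onsets are limited to one consonant).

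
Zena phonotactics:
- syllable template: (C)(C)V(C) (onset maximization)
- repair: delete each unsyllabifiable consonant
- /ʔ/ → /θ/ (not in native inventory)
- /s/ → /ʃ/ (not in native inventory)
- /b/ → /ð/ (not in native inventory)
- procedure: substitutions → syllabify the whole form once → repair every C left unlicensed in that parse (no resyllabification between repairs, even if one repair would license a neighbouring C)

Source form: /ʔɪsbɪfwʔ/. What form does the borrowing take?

θɪʃðɪf

Substitution: /ʔ/ → /θ/, /s/ → /ʃ/, /b/ → /ð/, giving /θɪʃðɪfwθ/.
Syllabifying with onset maximization leaves /w/, /θ/ stranded (at most one coda consonant is licensed; onsets may contain at most 2 consonants).
Each unlicensed consonant is deleted: /w/, /θ/.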